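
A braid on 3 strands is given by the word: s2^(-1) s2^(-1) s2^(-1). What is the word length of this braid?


The word length counts the number of generators (including inverses).
Listing each generator: s2^(-1), s2^(-1), s2^(-1)
There are 3 generators in this braid word.

3


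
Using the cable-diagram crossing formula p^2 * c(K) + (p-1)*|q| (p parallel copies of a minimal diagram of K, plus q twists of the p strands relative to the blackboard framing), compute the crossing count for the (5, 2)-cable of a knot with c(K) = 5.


Step 1: Each of the c(K) crossings of the companion diagram becomes p*p = p^2 crossings among the p parallel strands, and each of the |q| twists s_1 s_2 ... s_(p-1) adds (p-1) crossings.
  Crossings = p^2 * c(K) + (p-1)*|q|
Step 2: = 5^2 * 5 + (5-1)*2
Step 3: = 25*5 + 4*2
Step 4: = 125 + 8 = 133

133


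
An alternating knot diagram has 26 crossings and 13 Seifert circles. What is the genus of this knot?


For alternating knots, g = (c - s + 1)/2.
= (26 - 13 + 1)/2
= 14/2 = 7

7


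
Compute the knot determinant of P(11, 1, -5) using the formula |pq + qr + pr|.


Step 1: Compute pq + qr + pr.
pq = 11*1 = 11
qr = 1*(-5) = -5
pr = 11*(-5) = -55
pq + qr + pr = 11 + (-5) + (-55) = -49
Step 2: Take absolute value.
det(P(11,1,-5)) = |-49| = 49

49


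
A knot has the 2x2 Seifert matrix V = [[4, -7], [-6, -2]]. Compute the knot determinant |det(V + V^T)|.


Step 1: Form V + V^T where V = [[4, -7], [-6, -2]]
  V^T = [[4, -6], [-7, -2]]
  V + V^T = [[8, -13], [-13, -4]]
Step 2: det(V + V^T) = 8*(-4) - (-13)*(-13)
  = -32 - 169 = -201
Step 3: Knot determinant = |det(V + V^T)| = |-201| = 201

201


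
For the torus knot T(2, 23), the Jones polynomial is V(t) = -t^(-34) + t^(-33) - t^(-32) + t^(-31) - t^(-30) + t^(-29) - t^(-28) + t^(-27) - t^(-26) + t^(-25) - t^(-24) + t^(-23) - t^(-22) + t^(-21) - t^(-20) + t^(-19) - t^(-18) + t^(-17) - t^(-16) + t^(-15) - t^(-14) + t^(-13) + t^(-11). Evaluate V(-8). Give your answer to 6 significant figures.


Substituting t = -8 into V(t) = -t^(-34) + t^(-33) - t^(-32) + t^(-31) - t^(-30) + t^(-29) - t^(-28) + t^(-27) - t^(-26) + t^(-25) - t^(-24) + t^(-23) - t^(-22) + t^(-21) - t^(-20) + t^(-19) - t^(-18) + t^(-17) - t^(-16) + t^(-15) - t^(-14) + t^(-13) + t^(-11):
  (-)t^(-34) = -1.97215e-31
  (+)t^(-33) = -1.57772e-30
  (-)t^(-32) = -1.26218e-29
  (+)t^(-31) = -1.00974e-28
  (-)t^(-30) = -8.07794e-28
  (+)t^(-29) = -6.46235e-27
  (-)t^(-28) = -5.16988e-26
  (+)t^(-27) = -4.1359e-25
  (-)t^(-26) = -3.30872e-24
  (+)t^(-25) = -2.64698e-23
  (-)t^(-24) = -2.11758e-22
  (+)t^(-23) = -1.69407e-21
  (-)t^(-22) = -1.35525e-20
  (+)t^(-21) = -1.0842e-19
  (-)t^(-20) = -8.67362e-19
  (+)t^(-19) = -6.93889e-18
  (-)t^(-18) = -5.55112e-17
  (+)t^(-17) = -4.44089e-16
  (-)t^(-16) = -3.55271e-15
  (+)t^(-15) = -2.84217e-14
  (-)t^(-14) = -2.27374e-13
  (+)t^(-13) = -1.81899e-12
  (+)t^(-11) = -1.16415e-10
Sum = (-1.97215e-31) + (-1.57772e-30) + (-1.26218e-29) + (-1.00974e-28) + (-8.07794e-28) + (-6.46235e-27) + (-5.16988e-26) + (-4.1359e-25) + (-3.30872e-24) + (-2.64698e-23) + (-2.11758e-22) + (-1.69407e-21) + (-1.35525e-20) + (-1.0842e-19) + (-8.67362e-19) + (-6.93889e-18) + (-5.55112e-17) + (-4.44089e-16) + (-3.55271e-15) + (-2.84217e-14) + (-2.27374e-13) + (-1.81899e-12) + (-1.16415e-10)
= -1.184941669e-10
Rounded to 6 significant figures: -1.18494e-10

-1.18494e-10


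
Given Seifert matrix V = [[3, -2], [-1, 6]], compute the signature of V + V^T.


Step 1: V + V^T = [[6, -3], [-3, 12]]
Step 2: trace = 18, det = 63
Step 3: Discriminant = 18^2 - 4*63 = 72
Step 4: Eigenvalues: 13.2426, 4.75736
Step 5: Signature = (# positive eigenvalues) - (# negative eigenvalues) = 2

2


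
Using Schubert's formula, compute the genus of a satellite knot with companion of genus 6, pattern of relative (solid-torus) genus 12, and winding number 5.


Schubert: g(satellite) = g_rel(pattern) + |winding| * g(companion),
where g_rel(pattern) is the genus of the pattern relative to the solid torus.
= 12 + 5 * 6
= 12 + 30 = 42

42


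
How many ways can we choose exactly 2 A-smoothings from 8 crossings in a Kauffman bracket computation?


We choose which 2 of 8 crossings get A-smoothings.
C(8, 2) = 8! / (2! * 6!)
= 28

28


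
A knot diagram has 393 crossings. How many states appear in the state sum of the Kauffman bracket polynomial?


Each crossing contributes 2 choices (A-smoothing or B-smoothing).
Total states = 2^393 = 20173827172553973356686868531273530268200826506478308693989526222973809547006571833044104322501076808092993531037089792

20173827172553973356686868531273530268200826506478308693989526222973809547006571833044104322501076808092993531037089792


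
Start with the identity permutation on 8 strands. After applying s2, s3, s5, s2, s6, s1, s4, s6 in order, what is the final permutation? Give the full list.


Starting with identity [1, 2, 3, 4, 5, 6, 7, 8].
Apply generators in sequence:
  After s2: [1, 3, 2, 4, 5, 6, 7, 8]
  After s3: [1, 3, 4, 2, 5, 6, 7, 8]
  After s5: [1, 3, 4, 2, 6, 5, 7, 8]
  After s2: [1, 4, 3, 2, 6, 5, 7, 8]
  After s6: [1, 4, 3, 2, 6, 7, 5, 8]
  After s1: [4, 1, 3, 2, 6, 7, 5, 8]
  After s4: [4, 1, 3, 6, 2, 7, 5, 8]
  After s6: [4, 1, 3, 6, 2, 5, 7, 8]
Final permutation: [4, 1, 3, 6, 2, 5, 7, 8]

[4, 1, 3, 6, 2, 5, 7, 8]


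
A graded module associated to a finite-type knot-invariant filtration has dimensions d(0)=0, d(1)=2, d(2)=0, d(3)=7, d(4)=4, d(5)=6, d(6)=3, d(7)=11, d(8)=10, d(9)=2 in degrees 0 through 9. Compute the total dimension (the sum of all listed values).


Total dimension = d(0) + d(1) + ... + d(9)
= 0 + 2 + 0 + 7 + 4 + 6 + 3 + 11 + 10 + 2
= 45

45


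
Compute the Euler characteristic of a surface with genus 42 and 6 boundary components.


chi = 2 - 2g - b
= 2 - 2*42 - 6
= 2 - 84 - 6 = -88

-88


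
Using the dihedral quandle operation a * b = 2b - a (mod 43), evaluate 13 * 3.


13 * 3 = 2*3 - 13 mod 43
= 6 - 13 mod 43
= -7 mod 43 = 36

36


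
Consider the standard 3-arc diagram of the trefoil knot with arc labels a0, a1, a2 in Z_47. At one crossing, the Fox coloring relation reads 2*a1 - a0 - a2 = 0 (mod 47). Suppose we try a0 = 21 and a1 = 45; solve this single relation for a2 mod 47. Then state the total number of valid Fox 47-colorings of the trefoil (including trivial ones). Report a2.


Step 1: Apply the given crossing relation 2*a1 - a0 - a2 = 0 (mod 47).
  a2 = 2*a1 - a0 mod 47
  a2 = 2*45 - 21 mod 47
  a2 = 90 - 21 mod 47
  a2 = 69 mod 47 = 22
Step 2: The trefoil has determinant 3.
  Number of Fox p-colorings (p prime) is p^2 if p = 3, else p.
  Since 47 does not divide 3, only trivial (constant) colorings exist.
  (So the trial a0 = 21, a1 = 45 with a0 != a1 does NOT extend to a valid coloring of the whole trefoil: the other two crossing relations require 3*(a1 - a0) = 0 (mod 47), which fails.)
  Total colorings = 47
Step 3: a2 = 22, total Fox 47-colorings = 47

22


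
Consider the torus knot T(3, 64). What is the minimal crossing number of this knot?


For a torus knot T(p, q) with gcd(p,q)=1,
the crossing number is min(p*(q-1), q*(p-1)).
p*(q-1) = 3*63 = 189
q*(p-1) = 64*2 = 128
min(189, 128) = 128

128


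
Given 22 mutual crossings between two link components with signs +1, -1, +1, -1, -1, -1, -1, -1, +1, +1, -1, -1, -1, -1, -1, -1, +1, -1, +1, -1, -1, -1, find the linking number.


Step 1: Count positive crossings: 6
Step 2: Count negative crossings: 16
Step 3: Sum of signs = 6 - 16 = -10
Step 4: Linking number = sum/2 = -10/2 = -5

-5


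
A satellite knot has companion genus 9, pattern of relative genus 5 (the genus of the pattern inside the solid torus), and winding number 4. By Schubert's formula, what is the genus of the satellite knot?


Schubert: g(satellite) = g_rel(pattern) + |winding| * g(companion),
where g_rel(pattern) is the genus of the pattern relative to the solid torus.
= 5 + 4 * 9
= 5 + 36 = 41

41


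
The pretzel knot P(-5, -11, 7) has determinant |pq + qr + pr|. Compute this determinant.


Step 1: Compute pq + qr + pr.
pq = (-5)*(-11) = 55
qr = (-11)*7 = -77
pr = (-5)*7 = -35
pq + qr + pr = 55 + (-77) + (-35) = -57
Step 2: Take absolute value.
det(P(-5,-11,7)) = |-57| = 57

57


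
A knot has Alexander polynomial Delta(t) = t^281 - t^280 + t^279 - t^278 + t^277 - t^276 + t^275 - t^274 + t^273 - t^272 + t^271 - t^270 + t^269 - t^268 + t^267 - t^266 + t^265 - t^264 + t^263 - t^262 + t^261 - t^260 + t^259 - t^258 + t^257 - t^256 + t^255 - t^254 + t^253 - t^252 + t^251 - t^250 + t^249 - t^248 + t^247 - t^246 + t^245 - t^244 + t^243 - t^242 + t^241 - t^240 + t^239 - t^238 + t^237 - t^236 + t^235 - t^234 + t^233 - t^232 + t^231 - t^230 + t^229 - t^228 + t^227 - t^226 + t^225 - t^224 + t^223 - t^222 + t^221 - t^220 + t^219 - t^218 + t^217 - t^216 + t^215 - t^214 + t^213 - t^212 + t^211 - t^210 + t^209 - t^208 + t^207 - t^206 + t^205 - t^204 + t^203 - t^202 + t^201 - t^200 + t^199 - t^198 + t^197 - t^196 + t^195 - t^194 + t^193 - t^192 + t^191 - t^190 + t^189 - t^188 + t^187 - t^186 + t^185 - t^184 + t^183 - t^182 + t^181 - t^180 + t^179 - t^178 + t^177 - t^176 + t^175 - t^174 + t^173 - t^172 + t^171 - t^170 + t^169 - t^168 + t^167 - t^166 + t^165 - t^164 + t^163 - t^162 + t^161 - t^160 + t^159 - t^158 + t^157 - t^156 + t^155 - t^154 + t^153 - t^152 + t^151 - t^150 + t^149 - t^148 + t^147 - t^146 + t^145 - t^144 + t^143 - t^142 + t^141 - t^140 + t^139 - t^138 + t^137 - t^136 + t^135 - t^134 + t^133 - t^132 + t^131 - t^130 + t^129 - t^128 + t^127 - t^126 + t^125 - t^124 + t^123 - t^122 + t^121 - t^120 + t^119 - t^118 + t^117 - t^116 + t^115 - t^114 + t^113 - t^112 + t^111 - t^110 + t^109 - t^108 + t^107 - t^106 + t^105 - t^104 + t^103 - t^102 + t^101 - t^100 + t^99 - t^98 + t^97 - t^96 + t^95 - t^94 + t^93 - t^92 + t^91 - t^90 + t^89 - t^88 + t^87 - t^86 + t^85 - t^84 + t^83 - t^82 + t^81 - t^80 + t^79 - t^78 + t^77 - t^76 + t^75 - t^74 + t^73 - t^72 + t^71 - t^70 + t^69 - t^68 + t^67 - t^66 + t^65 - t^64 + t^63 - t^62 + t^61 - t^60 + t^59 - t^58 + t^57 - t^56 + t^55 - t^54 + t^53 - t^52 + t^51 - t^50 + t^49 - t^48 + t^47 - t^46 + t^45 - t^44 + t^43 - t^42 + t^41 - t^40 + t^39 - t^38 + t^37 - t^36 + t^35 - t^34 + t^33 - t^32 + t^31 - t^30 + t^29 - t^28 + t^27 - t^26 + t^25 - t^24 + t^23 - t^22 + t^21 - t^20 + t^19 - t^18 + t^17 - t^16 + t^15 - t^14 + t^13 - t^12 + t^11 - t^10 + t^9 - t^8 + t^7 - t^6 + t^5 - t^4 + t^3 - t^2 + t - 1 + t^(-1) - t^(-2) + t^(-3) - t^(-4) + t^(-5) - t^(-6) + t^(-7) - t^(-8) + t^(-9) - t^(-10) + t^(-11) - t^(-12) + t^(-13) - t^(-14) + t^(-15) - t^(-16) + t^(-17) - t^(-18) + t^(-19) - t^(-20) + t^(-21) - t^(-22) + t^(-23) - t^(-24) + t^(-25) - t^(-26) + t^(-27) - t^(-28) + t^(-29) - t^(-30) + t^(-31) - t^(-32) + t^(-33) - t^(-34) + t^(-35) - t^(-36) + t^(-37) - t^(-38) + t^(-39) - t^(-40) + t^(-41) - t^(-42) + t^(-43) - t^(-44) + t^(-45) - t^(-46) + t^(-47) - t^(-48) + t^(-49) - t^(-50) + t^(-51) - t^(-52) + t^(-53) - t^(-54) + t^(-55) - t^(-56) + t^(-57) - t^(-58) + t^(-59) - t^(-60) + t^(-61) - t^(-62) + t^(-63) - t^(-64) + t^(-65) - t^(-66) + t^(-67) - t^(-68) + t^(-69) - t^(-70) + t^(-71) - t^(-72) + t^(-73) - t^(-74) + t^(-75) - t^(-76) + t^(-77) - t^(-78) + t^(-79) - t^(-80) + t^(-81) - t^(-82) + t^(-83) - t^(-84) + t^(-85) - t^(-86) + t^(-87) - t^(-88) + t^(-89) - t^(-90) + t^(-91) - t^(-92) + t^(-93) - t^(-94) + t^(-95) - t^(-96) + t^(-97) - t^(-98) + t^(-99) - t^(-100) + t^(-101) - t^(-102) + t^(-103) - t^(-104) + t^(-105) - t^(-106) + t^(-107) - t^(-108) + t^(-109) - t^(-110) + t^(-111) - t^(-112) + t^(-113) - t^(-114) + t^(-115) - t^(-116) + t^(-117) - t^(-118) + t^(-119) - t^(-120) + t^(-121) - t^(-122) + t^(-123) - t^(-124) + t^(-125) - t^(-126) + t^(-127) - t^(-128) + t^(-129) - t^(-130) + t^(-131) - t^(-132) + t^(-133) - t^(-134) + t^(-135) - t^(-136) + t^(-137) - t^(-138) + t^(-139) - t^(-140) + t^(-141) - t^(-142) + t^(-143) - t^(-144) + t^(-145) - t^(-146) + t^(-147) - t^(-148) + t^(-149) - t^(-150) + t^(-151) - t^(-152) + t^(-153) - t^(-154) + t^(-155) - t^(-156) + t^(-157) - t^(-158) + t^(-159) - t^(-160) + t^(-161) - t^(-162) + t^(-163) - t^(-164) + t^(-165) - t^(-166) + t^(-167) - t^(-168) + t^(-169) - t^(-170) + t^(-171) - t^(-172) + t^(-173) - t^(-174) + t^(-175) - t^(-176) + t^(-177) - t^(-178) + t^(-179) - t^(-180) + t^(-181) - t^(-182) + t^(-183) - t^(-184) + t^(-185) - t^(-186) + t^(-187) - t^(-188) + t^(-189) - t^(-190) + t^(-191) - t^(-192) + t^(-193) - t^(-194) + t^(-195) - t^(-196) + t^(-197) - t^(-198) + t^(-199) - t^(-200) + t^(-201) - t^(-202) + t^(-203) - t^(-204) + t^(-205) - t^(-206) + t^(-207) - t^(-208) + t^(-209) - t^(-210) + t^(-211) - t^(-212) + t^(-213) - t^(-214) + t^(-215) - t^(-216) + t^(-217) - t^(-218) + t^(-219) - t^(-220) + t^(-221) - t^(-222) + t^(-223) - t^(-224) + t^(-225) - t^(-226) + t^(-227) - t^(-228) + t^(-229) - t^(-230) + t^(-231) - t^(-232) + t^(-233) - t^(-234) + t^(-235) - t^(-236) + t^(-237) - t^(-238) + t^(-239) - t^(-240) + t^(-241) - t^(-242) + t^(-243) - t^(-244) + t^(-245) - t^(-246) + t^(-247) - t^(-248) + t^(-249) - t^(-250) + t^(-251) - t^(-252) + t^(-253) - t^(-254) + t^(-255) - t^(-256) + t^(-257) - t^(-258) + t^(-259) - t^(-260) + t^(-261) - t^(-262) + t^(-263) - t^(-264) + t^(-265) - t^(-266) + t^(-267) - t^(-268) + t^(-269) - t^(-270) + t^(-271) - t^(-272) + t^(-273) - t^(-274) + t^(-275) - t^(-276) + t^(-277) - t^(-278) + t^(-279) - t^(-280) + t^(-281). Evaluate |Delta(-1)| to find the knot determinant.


Step 1: The polynomial has 563 terms with alternating signs, exponents from 281 down to -281.
Step 2: Substitute t = -1. The i-th term has coefficient (-1)^i and exponent (m-i),
  so its value is (-1)^i * (-1)^(m-i) = (-1)^m = -1 for every i.
Step 3: All 563 terms equal -1, so Delta(-1) = 563 * (-1) = -563
Step 4: |Delta(-1)| = 563

563


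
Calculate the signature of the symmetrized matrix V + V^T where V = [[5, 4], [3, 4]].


Step 1: V + V^T = [[10, 7], [7, 8]]
Step 2: trace = 18, det = 31
Step 3: Discriminant = 18^2 - 4*31 = 200
Step 4: Eigenvalues: 16.0711, 1.92893
Step 5: Signature = (# positive eigenvalues) - (# negative eigenvalues) = 2

2


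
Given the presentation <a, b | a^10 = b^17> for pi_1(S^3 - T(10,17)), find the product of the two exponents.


The relation is a^10 = b^17.
Product of exponents = 10 * 17
= 170

170


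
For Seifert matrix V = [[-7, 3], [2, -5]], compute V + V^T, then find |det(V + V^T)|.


Step 1: Form V + V^T where V = [[-7, 3], [2, -5]]
  V^T = [[-7, 2], [3, -5]]
  V + V^T = [[-14, 5], [5, -10]]
Step 2: det(V + V^T) = (-14)*(-10) - 5*5
  = 140 - 25 = 115
Step 3: Knot determinant = |det(V + V^T)| = |115| = 115

115


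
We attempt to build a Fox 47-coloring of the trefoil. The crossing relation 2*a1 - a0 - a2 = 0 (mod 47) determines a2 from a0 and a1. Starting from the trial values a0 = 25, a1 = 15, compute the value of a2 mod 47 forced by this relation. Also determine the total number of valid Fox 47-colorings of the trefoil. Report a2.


Step 1: Apply the given crossing relation 2*a1 - a0 - a2 = 0 (mod 47).
  a2 = 2*a1 - a0 mod 47
  a2 = 2*15 - 25 mod 47
  a2 = 30 - 25 mod 47
  a2 = 5 mod 47 = 5
Step 2: The trefoil has determinant 3.
  Number of Fox p-colorings (p prime) is p^2 if p = 3, else p.
  Since 47 does not divide 3, only trivial (constant) colorings exist.
  (So the trial a0 = 25, a1 = 15 with a0 != a1 does NOT extend to a valid coloring of the whole trefoil: the other two crossing relations require 3*(a1 - a0) = 0 (mod 47), which fails.)
  Total colorings = 47
Step 3: a2 = 5, total Fox 47-colorings = 47

5


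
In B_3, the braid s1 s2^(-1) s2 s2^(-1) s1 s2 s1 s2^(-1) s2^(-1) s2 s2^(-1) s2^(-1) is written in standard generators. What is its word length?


The word length counts the number of generators (including inverses).
Listing each generator: s1, s2^(-1), s2, s2^(-1), s1, s2, s1, s2^(-1), s2^(-1), s2, s2^(-1), s2^(-1)
There are 12 generators in this braid word.

12


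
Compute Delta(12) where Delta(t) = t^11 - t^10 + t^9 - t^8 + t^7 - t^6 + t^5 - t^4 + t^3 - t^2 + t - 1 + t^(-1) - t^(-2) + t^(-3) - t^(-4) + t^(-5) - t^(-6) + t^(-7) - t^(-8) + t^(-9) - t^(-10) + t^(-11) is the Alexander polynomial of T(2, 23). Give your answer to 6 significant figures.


Substituting t = 12 into Delta(t) = t^11 - t^10 + t^9 - t^8 + t^7 - t^6 + t^5 - t^4 + t^3 - t^2 + t - 1 + t^(-1) - t^(-2) + t^(-3) - t^(-4) + t^(-5) - t^(-6) + t^(-7) - t^(-8) + t^(-9) - t^(-10) + t^(-11):
Term values: (743008370688) + (-61917364224) + (5159780352) + (-429981696) + (35831808) + (-2985984) + (248832) + (-20736) + (1728) + (-144) + (12) + (-1) + (0.0833333) + (-0.00694444) + (0.000578704) + (-4.82253e-05) + (4.01878e-06) + (-3.34898e-07) + (2.79082e-08) + (-2.32568e-09) + (1.93807e-10) + (-1.61506e-11) + (1.34588e-12)
Sum = 6.858538806e+11
Rounded to 6 significant figures: 6.85854e+11

6.85854e+11


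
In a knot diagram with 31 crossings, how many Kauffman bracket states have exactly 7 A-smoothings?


We choose which 7 of 31 crossings get A-smoothings.
C(31, 7) = 31! / (7! * 24!)
= 2629575

2629575


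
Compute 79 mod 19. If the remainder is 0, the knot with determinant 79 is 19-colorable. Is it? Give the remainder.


Step 1: A knot is p-colorable if and only if p divides its determinant.
Step 2: Compute 79 mod 19.
79 = 4 * 19 + 3
Step 3: 79 mod 19 = 3
Step 4: The knot is 19-colorable: no

3


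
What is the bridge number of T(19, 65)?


The bridge number of T(p,q) is min(p,q).
min(19, 65) = 19

19


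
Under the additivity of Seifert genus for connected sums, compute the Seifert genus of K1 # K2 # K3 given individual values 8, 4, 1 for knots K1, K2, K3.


The Seifert genus is additive under connected sum.
Seifert genus(K1 # K2 # K3) = (8) + (4) + (1)
= 13

13


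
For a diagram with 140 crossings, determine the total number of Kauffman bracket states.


Each crossing contributes 2 choices (A-smoothing or B-smoothing).
Total states = 2^140 = 1393796574908163946345982392040522594123776

1393796574908163946345982392040522594123776


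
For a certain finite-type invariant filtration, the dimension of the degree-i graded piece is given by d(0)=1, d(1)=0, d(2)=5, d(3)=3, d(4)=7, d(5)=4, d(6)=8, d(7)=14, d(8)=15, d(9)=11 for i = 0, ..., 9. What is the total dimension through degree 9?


Total dimension = d(0) + d(1) + ... + d(9)
= 1 + 0 + 5 + 3 + 7 + 4 + 8 + 14 + 15 + 11
= 68

68


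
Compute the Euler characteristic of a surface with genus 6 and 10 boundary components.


chi = 2 - 2g - b
= 2 - 2*6 - 10
= 2 - 12 - 10 = -20

-20


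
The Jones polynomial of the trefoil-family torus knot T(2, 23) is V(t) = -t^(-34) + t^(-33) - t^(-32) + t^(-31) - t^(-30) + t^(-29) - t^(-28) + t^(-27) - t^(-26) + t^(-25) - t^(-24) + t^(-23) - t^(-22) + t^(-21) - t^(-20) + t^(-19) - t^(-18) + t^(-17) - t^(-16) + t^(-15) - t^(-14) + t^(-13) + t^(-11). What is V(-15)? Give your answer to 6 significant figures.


Substituting t = -15 into V(t) = -t^(-34) + t^(-33) - t^(-32) + t^(-31) - t^(-30) + t^(-29) - t^(-28) + t^(-27) - t^(-26) + t^(-25) - t^(-24) + t^(-23) - t^(-22) + t^(-21) - t^(-20) + t^(-19) - t^(-18) + t^(-17) - t^(-16) + t^(-15) - t^(-14) + t^(-13) + t^(-11):
  (-)t^(-34) = -1.03014e-40
  (+)t^(-33) = -1.54521e-39
  (-)t^(-32) = -2.31782e-38
  (+)t^(-31) = -3.47673e-37
  (-)t^(-30) = -5.2151e-36
  (+)t^(-29) = -7.82264e-35
  (-)t^(-28) = -1.1734e-33
  (+)t^(-27) = -1.76009e-32
  (-)t^(-26) = -2.64014e-31
  (+)t^(-25) = -3.96021e-30
  (-)t^(-24) = -5.94032e-29
  (+)t^(-23) = -8.91048e-28
  (-)t^(-22) = -1.33657e-26
  (+)t^(-21) = -2.00486e-25
  (-)t^(-20) = -3.00729e-24
  (+)t^(-19) = -4.51093e-23
  (-)t^(-18) = -6.76639e-22
  (+)t^(-17) = -1.01496e-20
  (-)t^(-16) = -1.52244e-19
  (+)t^(-15) = -2.28366e-18
  (-)t^(-14) = -3.42549e-17
  (+)t^(-13) = -5.13823e-16
  (+)t^(-11) = -1.1561e-13
Sum = (-1.03014e-40) + (-1.54521e-39) + (-2.31782e-38) + (-3.47673e-37) + (-5.2151e-36) + (-7.82264e-35) + (-1.1734e-33) + (-1.76009e-32) + (-2.64014e-31) + (-3.96021e-30) + (-5.94032e-29) + (-8.91048e-28) + (-1.33657e-26) + (-2.00486e-25) + (-3.00729e-24) + (-4.51093e-23) + (-6.76639e-22) + (-1.01496e-20) + (-1.52244e-19) + (-2.28366e-18) + (-3.42549e-17) + (-5.13823e-16) + (-1.1561e-13)
= -1.161607242e-13
Rounded to 6 significant figures: -1.16161e-13

-1.16161e-13


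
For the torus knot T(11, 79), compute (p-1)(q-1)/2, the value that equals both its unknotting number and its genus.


For a torus knot T(p,q), both the unknotting number and genus equal (p-1)(q-1)/2.
= (11-1)(79-1)/2
= 10*78/2
= 780/2 = 390

390


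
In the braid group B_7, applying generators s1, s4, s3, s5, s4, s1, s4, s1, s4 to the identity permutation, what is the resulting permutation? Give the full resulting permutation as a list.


Starting with identity [1, 2, 3, 4, 5, 6, 7].
Apply generators in sequence:
  After s1: [2, 1, 3, 4, 5, 6, 7]
  After s4: [2, 1, 3, 5, 4, 6, 7]
  After s3: [2, 1, 5, 3, 4, 6, 7]
  After s5: [2, 1, 5, 3, 6, 4, 7]
  After s4: [2, 1, 5, 6, 3, 4, 7]
  After s1: [1, 2, 5, 6, 3, 4, 7]
  After s4: [1, 2, 5, 3, 6, 4, 7]
  After s1: [2, 1, 5, 3, 6, 4, 7]
  After s4: [2, 1, 5, 6, 3, 4, 7]
Final permutation: [2, 1, 5, 6, 3, 4, 7]

[2, 1, 5, 6, 3, 4, 7]


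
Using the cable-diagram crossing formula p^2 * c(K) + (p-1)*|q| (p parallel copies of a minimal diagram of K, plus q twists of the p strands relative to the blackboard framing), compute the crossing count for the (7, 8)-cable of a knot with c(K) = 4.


Step 1: Each of the c(K) crossings of the companion diagram becomes p*p = p^2 crossings among the p parallel strands, and each of the |q| twists s_1 s_2 ... s_(p-1) adds (p-1) crossings.
  Crossings = p^2 * c(K) + (p-1)*|q|
Step 2: = 7^2 * 4 + (7-1)*8
Step 3: = 49*4 + 6*8
Step 4: = 196 + 48 = 244

244


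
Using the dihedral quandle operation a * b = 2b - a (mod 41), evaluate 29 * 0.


29 * 0 = 2*0 - 29 mod 41
= 0 - 29 mod 41
= -29 mod 41 = 12

12


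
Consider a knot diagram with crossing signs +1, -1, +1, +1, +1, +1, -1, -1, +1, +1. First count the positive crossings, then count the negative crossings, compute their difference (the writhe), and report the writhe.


Step 1: Count positive crossings (+1).
Positive crossings: 7
Step 2: Count negative crossings (-1).
Negative crossings: 3
Step 3: Writhe = (positive) - (negative)
w = 7 - 3 = 4
Step 4: |w| = 4, and w is positive

4


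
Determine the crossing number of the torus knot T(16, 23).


For a torus knot T(p, q) with gcd(p,q)=1,
the crossing number is min(p*(q-1), q*(p-1)).
p*(q-1) = 16*22 = 352
q*(p-1) = 23*15 = 345
min(352, 345) = 345

345


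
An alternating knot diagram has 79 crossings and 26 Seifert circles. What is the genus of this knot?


For alternating knots, g = (c - s + 1)/2.
= (79 - 26 + 1)/2
= 54/2 = 27

27


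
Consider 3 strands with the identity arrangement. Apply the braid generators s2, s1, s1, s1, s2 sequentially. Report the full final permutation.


Starting with identity [1, 2, 3].
Apply generators in sequence:
  After s2: [1, 3, 2]
  After s1: [3, 1, 2]
  After s1: [1, 3, 2]
  After s1: [3, 1, 2]
  After s2: [3, 2, 1]
Final permutation: [3, 2, 1]

[3, 2, 1]


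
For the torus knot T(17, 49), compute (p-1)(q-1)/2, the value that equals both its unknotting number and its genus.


For a torus knot T(p,q), both the unknotting number and genus equal (p-1)(q-1)/2.
= (17-1)(49-1)/2
= 16*48/2
= 768/2 = 384

384


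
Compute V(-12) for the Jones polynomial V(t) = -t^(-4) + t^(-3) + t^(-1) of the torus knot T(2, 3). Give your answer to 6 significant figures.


Substituting t = -12 into V(t) = -t^(-4) + t^(-3) + t^(-1):
  (-)t^(-4) = -4.82253e-05
  (+)t^(-3) = -0.000578704
  (+)t^(-1) = -0.0833333
Sum = (-4.82253e-05) + (-0.000578704) + (-0.0833333)
= -0.08396026235
Rounded to 6 significant figures: -0.0839603

-0.0839603


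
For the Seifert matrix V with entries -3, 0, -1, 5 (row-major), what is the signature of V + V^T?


Step 1: V + V^T = [[-6, -1], [-1, 10]]
Step 2: trace = 4, det = -61
Step 3: Discriminant = 4^2 - 4*(-61) = 260
Step 4: Eigenvalues: 10.0623, -6.06226
Step 5: Signature = (# positive eigenvalues) - (# negative eigenvalues) = 0

0


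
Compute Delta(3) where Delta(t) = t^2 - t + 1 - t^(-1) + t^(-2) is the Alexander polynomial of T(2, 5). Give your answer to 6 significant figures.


Substituting t = 3 into Delta(t) = t^2 - t + 1 - t^(-1) + t^(-2):
Term values: (9) + (-3) + (1) + (-0.333333) + (0.111111)
Sum = 6.777777778
Rounded to 6 significant figures: 6.77778

6.77778


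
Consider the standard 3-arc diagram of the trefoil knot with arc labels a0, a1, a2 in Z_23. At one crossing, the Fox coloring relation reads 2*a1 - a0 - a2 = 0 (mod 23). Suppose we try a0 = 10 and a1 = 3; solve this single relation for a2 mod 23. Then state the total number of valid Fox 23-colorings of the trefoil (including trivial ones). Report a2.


Step 1: Apply the given crossing relation 2*a1 - a0 - a2 = 0 (mod 23).
  a2 = 2*a1 - a0 mod 23
  a2 = 2*3 - 10 mod 23
  a2 = 6 - 10 mod 23
  a2 = -4 mod 23 = 19
Step 2: The trefoil has determinant 3.
  Number of Fox p-colorings (p prime) is p^2 if p = 3, else p.
  Since 23 does not divide 3, only trivial (constant) colorings exist.
  (So the trial a0 = 10, a1 = 3 with a0 != a1 does NOT extend to a valid coloring of the whole trefoil: the other two crossing relations require 3*(a1 - a0) = 0 (mod 23), which fails.)
  Total colorings = 23
Step 3: a2 = 19, total Fox 23-colorings = 23

19


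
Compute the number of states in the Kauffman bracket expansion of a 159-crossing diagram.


Each crossing contributes 2 choices (A-smoothing or B-smoothing).
Total states = 2^159 = 730750818665451459101842416358141509827966271488

730750818665451459101842416358141509827966271488


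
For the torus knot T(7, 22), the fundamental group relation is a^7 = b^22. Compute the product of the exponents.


The relation is a^7 = b^22.
Product of exponents = 7 * 22
= 154

154


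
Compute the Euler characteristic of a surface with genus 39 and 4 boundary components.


chi = 2 - 2g - b
= 2 - 2*39 - 4
= 2 - 78 - 4 = -80

-80


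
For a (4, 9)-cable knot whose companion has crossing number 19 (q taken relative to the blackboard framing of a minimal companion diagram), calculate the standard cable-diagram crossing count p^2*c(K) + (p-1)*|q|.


Step 1: Each of the c(K) crossings of the companion diagram becomes p*p = p^2 crossings among the p parallel strands, and each of the |q| twists s_1 s_2 ... s_(p-1) adds (p-1) crossings.
  Crossings = p^2 * c(K) + (p-1)*|q|
Step 2: = 4^2 * 19 + (4-1)*9
Step 3: = 16*19 + 3*9
Step 4: = 304 + 27 = 331

331


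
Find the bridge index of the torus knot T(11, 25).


The bridge number of T(p,q) is min(p,q).
min(11, 25) = 11

11


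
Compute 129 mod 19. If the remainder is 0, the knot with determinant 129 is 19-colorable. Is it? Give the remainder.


Step 1: A knot is p-colorable if and only if p divides its determinant.
Step 2: Compute 129 mod 19.
129 = 6 * 19 + 15
Step 3: 129 mod 19 = 15
Step 4: The knot is 19-colorable: no

15


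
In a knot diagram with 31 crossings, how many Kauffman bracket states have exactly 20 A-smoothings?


We choose which 20 of 31 crossings get A-smoothings.
C(31, 20) = 31! / (20! * 11!)
= 84672315

84672315


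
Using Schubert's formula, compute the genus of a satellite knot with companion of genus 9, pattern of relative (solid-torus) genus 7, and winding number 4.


Schubert: g(satellite) = g_rel(pattern) + |winding| * g(companion),
where g_rel(pattern) is the genus of the pattern relative to the solid torus.
= 7 + 4 * 9
= 7 + 36 = 43

43


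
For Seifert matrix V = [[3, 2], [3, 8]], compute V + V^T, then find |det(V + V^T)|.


Step 1: Form V + V^T where V = [[3, 2], [3, 8]]
  V^T = [[3, 3], [2, 8]]
  V + V^T = [[6, 5], [5, 16]]
Step 2: det(V + V^T) = 6*16 - 5*5
  = 96 - 25 = 71
Step 3: Knot determinant = |det(V + V^T)| = |71| = 71

71


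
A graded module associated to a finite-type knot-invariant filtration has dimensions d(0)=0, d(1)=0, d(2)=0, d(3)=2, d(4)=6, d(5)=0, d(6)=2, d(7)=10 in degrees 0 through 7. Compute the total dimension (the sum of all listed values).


Total dimension = d(0) + d(1) + ... + d(7)
= 0 + 0 + 0 + 2 + 6 + 0 + 2 + 10
= 20

20


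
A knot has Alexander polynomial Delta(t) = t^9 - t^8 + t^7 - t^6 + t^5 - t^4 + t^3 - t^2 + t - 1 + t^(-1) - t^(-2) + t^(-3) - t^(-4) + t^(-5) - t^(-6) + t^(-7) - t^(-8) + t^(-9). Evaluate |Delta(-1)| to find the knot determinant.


Step 1: The polynomial has 19 terms with alternating signs, exponents from 9 down to -9.
Step 2: Substitute t = -1. The i-th term has coefficient (-1)^i and exponent (m-i),
  so its value is (-1)^i * (-1)^(m-i) = (-1)^m = -1 for every i.
Step 3: All 19 terms equal -1, so Delta(-1) = 19 * (-1) = -19
Step 4: |Delta(-1)| = 19

19


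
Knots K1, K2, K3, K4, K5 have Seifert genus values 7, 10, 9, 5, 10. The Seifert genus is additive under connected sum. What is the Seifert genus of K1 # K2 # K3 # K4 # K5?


The Seifert genus is additive under connected sum.
Seifert genus(K1 # K2 # K3 # K4 # K5) = (7) + (10) + (9) + (5) + (10)
= 41

41


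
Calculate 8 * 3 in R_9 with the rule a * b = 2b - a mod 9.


8 * 3 = 2*3 - 8 mod 9
= 6 - 8 mod 9
= -2 mod 9 = 7

7


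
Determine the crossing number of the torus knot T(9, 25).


For a torus knot T(p, q) with gcd(p,q)=1,
the crossing number is min(p*(q-1), q*(p-1)).
p*(q-1) = 9*24 = 216
q*(p-1) = 25*8 = 200
min(216, 200) = 200

200


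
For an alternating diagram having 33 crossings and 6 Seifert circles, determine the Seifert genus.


For alternating knots, g = (c - s + 1)/2.
= (33 - 6 + 1)/2
= 28/2 = 14

14


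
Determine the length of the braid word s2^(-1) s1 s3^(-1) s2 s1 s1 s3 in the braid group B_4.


The word length counts the number of generators (including inverses).
Listing each generator: s2^(-1), s1, s3^(-1), s2, s1, s1, s3
There are 7 generators in this braid word.

7


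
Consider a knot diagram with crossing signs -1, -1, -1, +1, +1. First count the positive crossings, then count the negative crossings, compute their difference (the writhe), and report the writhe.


Step 1: Count positive crossings (+1).
Positive crossings: 2
Step 2: Count negative crossings (-1).
Negative crossings: 3
Step 3: Writhe = (positive) - (negative)
w = 2 - 3 = -1
Step 4: |w| = 1, and w is negative

-1


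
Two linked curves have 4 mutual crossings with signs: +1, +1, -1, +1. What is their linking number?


Step 1: Count positive crossings: 3
Step 2: Count negative crossings: 1
Step 3: Sum of signs = 3 - 1 = 2
Step 4: Linking number = sum/2 = 2/2 = 1

1


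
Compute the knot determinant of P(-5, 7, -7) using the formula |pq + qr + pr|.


Step 1: Compute pq + qr + pr.
pq = (-5)*7 = -35
qr = 7*(-7) = -49
pr = (-5)*(-7) = 35
pq + qr + pr = -35 + (-49) + 35 = -49
Step 2: Take absolute value.
det(P(-5,7,-7)) = |-49| = 49

49


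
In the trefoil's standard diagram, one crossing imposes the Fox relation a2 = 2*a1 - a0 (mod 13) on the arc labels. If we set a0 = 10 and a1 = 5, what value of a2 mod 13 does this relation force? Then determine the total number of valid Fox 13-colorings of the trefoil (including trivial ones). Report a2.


Step 1: Apply the given crossing relation 2*a1 - a0 - a2 = 0 (mod 13).
  a2 = 2*a1 - a0 mod 13
  a2 = 2*5 - 10 mod 13
  a2 = 10 - 10 mod 13
  a2 = 0 mod 13 = 0
Step 2: The trefoil has determinant 3.
  Number of Fox p-colorings (p prime) is p^2 if p = 3, else p.
  Since 13 does not divide 3, only trivial (constant) colorings exist.
  (So the trial a0 = 10, a1 = 5 with a0 != a1 does NOT extend to a valid coloring of the whole trefoil: the other two crossing relations require 3*(a1 - a0) = 0 (mod 13), which fails.)
  Total colorings = 13
Step 3: a2 = 0, total Fox 13-colorings = 13

0


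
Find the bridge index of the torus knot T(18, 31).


The bridge number of T(p,q) is min(p,q).
min(18, 31) = 18

18


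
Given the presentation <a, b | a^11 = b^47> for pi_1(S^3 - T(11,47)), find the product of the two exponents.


The relation is a^11 = b^47.
Product of exponents = 11 * 47
= 517

517


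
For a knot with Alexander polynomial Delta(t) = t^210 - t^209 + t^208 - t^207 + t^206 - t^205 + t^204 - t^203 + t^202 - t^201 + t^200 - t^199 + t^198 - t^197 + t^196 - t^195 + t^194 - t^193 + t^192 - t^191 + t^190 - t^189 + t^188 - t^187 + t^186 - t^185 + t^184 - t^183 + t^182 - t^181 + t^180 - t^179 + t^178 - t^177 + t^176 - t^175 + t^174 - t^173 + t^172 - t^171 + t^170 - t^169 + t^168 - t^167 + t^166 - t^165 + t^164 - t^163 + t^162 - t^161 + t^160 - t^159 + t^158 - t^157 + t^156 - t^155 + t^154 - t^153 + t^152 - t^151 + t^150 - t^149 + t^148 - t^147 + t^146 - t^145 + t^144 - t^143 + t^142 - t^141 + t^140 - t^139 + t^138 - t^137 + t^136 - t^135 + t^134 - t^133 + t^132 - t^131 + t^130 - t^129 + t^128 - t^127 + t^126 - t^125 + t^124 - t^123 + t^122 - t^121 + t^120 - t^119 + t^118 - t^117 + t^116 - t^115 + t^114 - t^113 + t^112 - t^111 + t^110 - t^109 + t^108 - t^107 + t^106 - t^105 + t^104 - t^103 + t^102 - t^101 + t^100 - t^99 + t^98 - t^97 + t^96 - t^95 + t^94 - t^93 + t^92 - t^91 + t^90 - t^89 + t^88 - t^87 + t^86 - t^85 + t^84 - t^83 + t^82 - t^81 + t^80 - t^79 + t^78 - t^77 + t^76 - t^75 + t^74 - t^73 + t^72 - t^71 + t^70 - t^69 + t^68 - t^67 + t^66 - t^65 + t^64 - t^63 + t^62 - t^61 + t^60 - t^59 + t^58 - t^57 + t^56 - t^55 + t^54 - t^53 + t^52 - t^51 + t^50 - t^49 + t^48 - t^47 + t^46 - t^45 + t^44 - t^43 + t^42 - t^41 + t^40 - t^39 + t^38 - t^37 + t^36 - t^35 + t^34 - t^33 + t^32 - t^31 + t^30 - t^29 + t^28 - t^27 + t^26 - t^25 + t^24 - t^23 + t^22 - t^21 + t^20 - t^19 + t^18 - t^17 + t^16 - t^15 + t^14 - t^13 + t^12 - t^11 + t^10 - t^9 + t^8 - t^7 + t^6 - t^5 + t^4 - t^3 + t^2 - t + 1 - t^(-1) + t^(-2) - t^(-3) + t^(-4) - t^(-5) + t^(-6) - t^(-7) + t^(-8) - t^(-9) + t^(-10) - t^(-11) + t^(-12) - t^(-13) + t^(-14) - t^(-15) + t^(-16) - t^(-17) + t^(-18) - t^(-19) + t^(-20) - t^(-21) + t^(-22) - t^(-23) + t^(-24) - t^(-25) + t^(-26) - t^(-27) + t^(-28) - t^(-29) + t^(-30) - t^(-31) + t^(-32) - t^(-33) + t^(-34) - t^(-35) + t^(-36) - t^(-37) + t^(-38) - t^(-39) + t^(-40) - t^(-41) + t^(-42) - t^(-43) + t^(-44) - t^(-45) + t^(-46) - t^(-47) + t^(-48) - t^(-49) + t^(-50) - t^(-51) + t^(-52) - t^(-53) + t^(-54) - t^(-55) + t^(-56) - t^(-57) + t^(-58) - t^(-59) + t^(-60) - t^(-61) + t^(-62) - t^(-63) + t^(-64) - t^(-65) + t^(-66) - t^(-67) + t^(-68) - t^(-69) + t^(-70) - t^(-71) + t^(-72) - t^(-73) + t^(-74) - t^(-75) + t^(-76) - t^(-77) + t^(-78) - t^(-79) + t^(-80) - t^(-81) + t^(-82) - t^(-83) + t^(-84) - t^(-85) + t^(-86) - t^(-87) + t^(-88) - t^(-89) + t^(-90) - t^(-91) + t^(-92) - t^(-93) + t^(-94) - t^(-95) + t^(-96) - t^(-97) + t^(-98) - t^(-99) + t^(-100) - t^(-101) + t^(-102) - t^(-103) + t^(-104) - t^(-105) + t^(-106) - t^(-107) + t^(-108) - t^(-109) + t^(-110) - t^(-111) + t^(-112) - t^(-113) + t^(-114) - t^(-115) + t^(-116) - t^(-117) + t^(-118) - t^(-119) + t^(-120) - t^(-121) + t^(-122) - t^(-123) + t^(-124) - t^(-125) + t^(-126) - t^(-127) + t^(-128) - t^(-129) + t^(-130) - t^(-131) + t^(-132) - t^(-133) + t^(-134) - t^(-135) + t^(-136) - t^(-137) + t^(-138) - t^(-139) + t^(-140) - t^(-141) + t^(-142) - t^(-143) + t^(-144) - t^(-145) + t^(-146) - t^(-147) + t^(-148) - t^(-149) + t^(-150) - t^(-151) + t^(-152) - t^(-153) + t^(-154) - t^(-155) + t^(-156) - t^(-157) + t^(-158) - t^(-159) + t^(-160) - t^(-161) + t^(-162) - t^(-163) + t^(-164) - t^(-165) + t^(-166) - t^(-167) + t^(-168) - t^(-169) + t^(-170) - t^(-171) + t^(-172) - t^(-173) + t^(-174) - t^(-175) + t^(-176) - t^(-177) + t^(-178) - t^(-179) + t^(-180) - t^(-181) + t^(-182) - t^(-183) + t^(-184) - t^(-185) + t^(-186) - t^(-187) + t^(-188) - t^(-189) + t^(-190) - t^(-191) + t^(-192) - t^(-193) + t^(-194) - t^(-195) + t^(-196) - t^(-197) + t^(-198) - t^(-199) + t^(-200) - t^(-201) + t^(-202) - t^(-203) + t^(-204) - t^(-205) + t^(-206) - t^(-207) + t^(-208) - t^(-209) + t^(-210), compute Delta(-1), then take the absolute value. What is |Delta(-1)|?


Step 1: The polynomial has 421 terms with alternating signs, exponents from 210 down to -210.
Step 2: Substitute t = -1. The i-th term has coefficient (-1)^i and exponent (m-i),
  so its value is (-1)^i * (-1)^(m-i) = (-1)^m = 1 for every i.
Step 3: All 421 terms equal 1, so Delta(-1) = 421 * (1) = 421
Step 4: |Delta(-1)| = 421

421


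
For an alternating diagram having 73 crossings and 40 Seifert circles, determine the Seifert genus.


For alternating knots, g = (c - s + 1)/2.
= (73 - 40 + 1)/2
= 34/2 = 17

17


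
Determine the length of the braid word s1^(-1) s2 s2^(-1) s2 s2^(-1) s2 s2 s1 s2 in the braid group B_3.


The word length counts the number of generators (including inverses).
Listing each generator: s1^(-1), s2, s2^(-1), s2, s2^(-1), s2, s2, s1, s2
There are 9 generators in this braid word.

9


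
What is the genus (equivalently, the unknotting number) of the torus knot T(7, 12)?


For a torus knot T(p,q), both the unknotting number and genus equal (p-1)(q-1)/2.
= (7-1)(12-1)/2
= 6*11/2
= 66/2 = 33

33


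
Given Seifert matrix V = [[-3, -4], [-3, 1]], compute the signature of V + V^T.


Step 1: V + V^T = [[-6, -7], [-7, 2]]
Step 2: trace = -4, det = -61
Step 3: Discriminant = (-4)^2 - 4*(-61) = 260
Step 4: Eigenvalues: 6.06226, -10.0623
Step 5: Signature = (# positive eigenvalues) - (# negative eigenvalues) = 0

0


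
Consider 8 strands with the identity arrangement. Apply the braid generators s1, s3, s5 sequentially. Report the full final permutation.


Starting with identity [1, 2, 3, 4, 5, 6, 7, 8].
Apply generators in sequence:
  After s1: [2, 1, 3, 4, 5, 6, 7, 8]
  After s3: [2, 1, 4, 3, 5, 6, 7, 8]
  After s5: [2, 1, 4, 3, 6, 5, 7, 8]
Final permutation: [2, 1, 4, 3, 6, 5, 7, 8]

[2, 1, 4, 3, 6, 5, 7, 8]


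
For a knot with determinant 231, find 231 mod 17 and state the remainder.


Step 1: A knot is p-colorable if and only if p divides its determinant.
Step 2: Compute 231 mod 17.
231 = 13 * 17 + 10
Step 3: 231 mod 17 = 10
Step 4: The knot is 17-colorable: no

10


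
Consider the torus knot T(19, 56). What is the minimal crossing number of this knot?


For a torus knot T(p, q) with gcd(p,q)=1,
the crossing number is min(p*(q-1), q*(p-1)).
p*(q-1) = 19*55 = 1045
q*(p-1) = 56*18 = 1008
min(1045, 1008) = 1008

1008


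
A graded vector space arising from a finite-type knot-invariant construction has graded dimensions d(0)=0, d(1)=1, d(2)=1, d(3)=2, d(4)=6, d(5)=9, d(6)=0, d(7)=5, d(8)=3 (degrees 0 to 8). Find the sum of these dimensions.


Total dimension = d(0) + d(1) + ... + d(8)
= 0 + 1 + 1 + 2 + 6 + 9 + 0 + 5 + 3
= 27

27


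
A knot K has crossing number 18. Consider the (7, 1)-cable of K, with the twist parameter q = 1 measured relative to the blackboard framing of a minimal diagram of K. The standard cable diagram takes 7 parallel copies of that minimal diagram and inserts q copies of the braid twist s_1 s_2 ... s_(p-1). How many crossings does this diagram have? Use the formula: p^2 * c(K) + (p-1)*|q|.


Step 1: Each of the c(K) crossings of the companion diagram becomes p*p = p^2 crossings among the p parallel strands, and each of the |q| twists s_1 s_2 ... s_(p-1) adds (p-1) crossings.
  Crossings = p^2 * c(K) + (p-1)*|q|
Step 2: = 7^2 * 18 + (7-1)*1
Step 3: = 49*18 + 6*1
Step 4: = 882 + 6 = 888

888


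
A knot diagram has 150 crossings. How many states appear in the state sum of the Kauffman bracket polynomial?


Each crossing contributes 2 choices (A-smoothing or B-smoothing).
Total states = 2^150 = 1427247692705959881058285969449495136382746624

1427247692705959881058285969449495136382746624


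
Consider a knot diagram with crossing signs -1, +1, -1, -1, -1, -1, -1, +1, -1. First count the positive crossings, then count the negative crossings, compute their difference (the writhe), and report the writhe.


Step 1: Count positive crossings (+1).
Positive crossings: 2
Step 2: Count negative crossings (-1).
Negative crossings: 7
Step 3: Writhe = (positive) - (negative)
w = 2 - 7 = -5
Step 4: |w| = 5, and w is negative

-5


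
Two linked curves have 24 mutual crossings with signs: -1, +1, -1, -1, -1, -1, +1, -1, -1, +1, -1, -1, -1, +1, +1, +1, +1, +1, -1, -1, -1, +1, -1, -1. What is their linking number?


Step 1: Count positive crossings: 9
Step 2: Count negative crossings: 15
Step 3: Sum of signs = 9 - 15 = -6
Step 4: Linking number = sum/2 = -6/2 = -3

-3
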